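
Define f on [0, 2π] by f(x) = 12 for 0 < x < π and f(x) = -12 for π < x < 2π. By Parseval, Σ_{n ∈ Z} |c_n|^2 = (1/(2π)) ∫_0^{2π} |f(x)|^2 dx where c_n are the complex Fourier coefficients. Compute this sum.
Σ |c_n|^2 = 144

Parseval equates the L^2 energy of f (normalised by 1/(2π)) with the ℓ^2 sum of its Fourier coefficients: (1/(2π)) ∫_0^{2π} |f|^2 = Σ |c_n|^2.
Compute the left side: (1/(2π)) [∫_0^π 12^2 dx + ∫_π^{2π} (-12)^2 dx] = (1/(2π)) · (144π + 144π) = (144 + 144)/2 = 144.
So Σ_{n ∈ Z} |c_n|^2 = 144.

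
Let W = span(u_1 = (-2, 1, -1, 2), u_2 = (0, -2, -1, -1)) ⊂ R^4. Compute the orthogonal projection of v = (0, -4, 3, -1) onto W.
proj_W(v) = (24/17, -2, 1/17, -35/17)

Set up U = [u_1 | ... | u_2] ∈ R^(4×2). The projector onto W = col(U) is P = U (U^T U)^(-1) U^T.
Compute U^T U =
  [10, -3]
  [-3, 6],
and U^T v = (-9, 6).
Solve U^T U · c = U^T v for the coefficients: c = (-12/17, 11/17). The projection is proj_W(v) = U c.
Check: (v - proj_W(v)) · u_1 = 0  (should be 0).
Check: (v - proj_W(v)) · u_2 = 0  (should be 0).
Result: proj_W(v) = (24/17, -2, 1/17, -35/17).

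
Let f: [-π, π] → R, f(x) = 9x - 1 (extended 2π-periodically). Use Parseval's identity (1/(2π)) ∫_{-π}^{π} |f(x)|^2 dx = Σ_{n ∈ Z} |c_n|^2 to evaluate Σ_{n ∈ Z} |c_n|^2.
Σ |c_n|^2 = 27π^2 + 1

Expand and integrate term by term over [-π, π]:
  ∫ (9x)^2 dx = 81·(2π^3/3); ∫ 2·9·(-1)·x dx = 0 (odd integrand); ∫ (-1)^2 dx = 1·2π.
So (1/(2π)) ∫_{-π}^{π} (9x - 1)^2 dx = 81π^2/3 + 1 = 27π^2 + 1.
Parseval ⇒ Σ |c_n|^2 = 27π^2 + 1.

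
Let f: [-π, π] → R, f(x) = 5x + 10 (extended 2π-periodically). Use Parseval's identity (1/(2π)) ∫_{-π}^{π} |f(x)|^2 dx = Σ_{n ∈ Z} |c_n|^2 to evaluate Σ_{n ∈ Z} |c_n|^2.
Σ |c_n|^2 = 25π^2/3 + 100

Expand and integrate term by term over [-π, π]:
  ∫ (5x)^2 dx = 25·(2π^3/3); ∫ 2·5·(10)·x dx = 0 (odd integrand); ∫ 10^2 dx = 100·2π.
So (1/(2π)) ∫_{-π}^{π} (5x + 10)^2 dx = 25π^2/3 + 100 = 25π^2/3 + 100.
Parseval ⇒ Σ |c_n|^2 = 25π^2/3 + 100.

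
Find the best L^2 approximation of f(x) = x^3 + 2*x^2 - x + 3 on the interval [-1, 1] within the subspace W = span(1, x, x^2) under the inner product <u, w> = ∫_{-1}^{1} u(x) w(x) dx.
g(x) = 2*x^2 - 2*x/5 + 3

The best approximation g ∈ W is the orthogonal projection of f onto W. Writing g = a_0 + a_1 x + a_2 x^2, the coefficients solve the normal equations G · a = b where
  G_{ij} = <φ_i, φ_j> and b_i = <f, φ_i>, with φ_0 = 1, φ_1 = x, φ_2 = x^2.
G =
  [2, 0, 2/3]
  [0, 2/3, 0]
  [2/3, 0, 2/5],
b = (22/3, -4/15, 14/5).
Solving gives a_0 = 3, a_1 = -2/5, a_2 = 2, so
  g(x) = 2*x^2 - 2*x/5 + 3.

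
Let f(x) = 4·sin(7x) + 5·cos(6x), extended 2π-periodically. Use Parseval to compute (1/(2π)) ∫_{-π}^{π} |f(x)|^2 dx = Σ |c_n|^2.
Σ |c_n|^2 = 41/2

Expand |f|^2 and use orthogonality of {sin(nx), cos(mx)} on [-π, π]:
  ∫_{-π}^{π} sin(nx)^2 dx = π, ∫ cos(mx)^2 dx = π, and cross terms integrate to 0.
So ∫_{-π}^{π} f(x)^2 dx = 4^2 · π + 5^2 · π = (16 + 25)π.
Divide by 2π: (16 + 25)/2 = 41/2.
By Parseval, this equals Σ |c_n|^2.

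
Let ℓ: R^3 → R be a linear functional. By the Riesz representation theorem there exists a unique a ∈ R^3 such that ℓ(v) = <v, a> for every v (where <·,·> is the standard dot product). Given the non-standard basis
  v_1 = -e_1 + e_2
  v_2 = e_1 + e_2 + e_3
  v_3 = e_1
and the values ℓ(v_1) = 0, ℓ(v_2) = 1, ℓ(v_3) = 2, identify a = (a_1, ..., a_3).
a = (2, 2, -3)

Write a = (a_1, ..., a_3) in the standard basis. For each basis vector v_i, ℓ(v_i) = <v_i, a> is a linear equation in the a_j's. Collect the n equations into a matrix system V a = ℓ, where row i of V is v_i (expressed in the standard basis). Since V is invertible (lower-triangular with 1s on the diagonal, up to permutation), solve by back-substitution:
  V =
[[-1, 1, 0],
 [1, 1, 1],
 [1, 0, 0]]
  V a = (0, 1, 2)
Solving gives a = (2, 2, -3).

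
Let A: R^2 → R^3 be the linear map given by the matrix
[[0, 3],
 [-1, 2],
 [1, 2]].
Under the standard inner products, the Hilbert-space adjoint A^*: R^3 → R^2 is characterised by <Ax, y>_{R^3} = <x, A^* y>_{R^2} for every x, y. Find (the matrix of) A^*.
A^* = A^T =
[[0, -1, 1],
 [3, 2, 2]]

For real matrices with standard dot products, the defining identity <Ax, y> = <x, A^* y> gives (Ax)^T y = x^T (A^*) y, i.e. x^T A^T y = x^T (A^*) y. Since this holds for all x, y, we must have A^* = A^T. Therefore
A^* =
[[0, -1, 1],
 [3, 2, 2]].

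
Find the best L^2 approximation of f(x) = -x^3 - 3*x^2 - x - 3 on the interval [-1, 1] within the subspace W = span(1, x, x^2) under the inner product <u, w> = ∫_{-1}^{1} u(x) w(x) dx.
g(x) = -3*x^2 - 8*x/5 - 3

The best approximation g ∈ W is the orthogonal projection of f onto W. Writing g = a_0 + a_1 x + a_2 x^2, the coefficients solve the normal equations G · a = b where
  G_{ij} = <φ_i, φ_j> and b_i = <f, φ_i>, with φ_0 = 1, φ_1 = x, φ_2 = x^2.
G =
  [2, 0, 2/3]
  [0, 2/3, 0]
  [2/3, 0, 2/5],
b = (-8, -16/15, -16/5).
Solving gives a_0 = -3, a_1 = -8/5, a_2 = -3, so
  g(x) = -3*x^2 - 8*x/5 - 3.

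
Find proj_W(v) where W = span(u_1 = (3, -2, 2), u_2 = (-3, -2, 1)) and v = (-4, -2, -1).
proj_W(v) = (-960/229, -260/229, 35/229)

Set up U = [u_1 | ... | u_2] ∈ R^(3×2). The projector onto W = col(U) is P = U (U^T U)^(-1) U^T.
Compute U^T U =
  [17, -3]
  [-3, 14],
and U^T v = (-10, 15).
Solve U^T U · c = U^T v for the coefficients: c = (-95/229, 225/229). The projection is proj_W(v) = U c.
Check: (v - proj_W(v)) · u_1 = 0  (should be 0).
Check: (v - proj_W(v)) · u_2 = 0  (should be 0).
Result: proj_W(v) = (-960/229, -260/229, 35/229).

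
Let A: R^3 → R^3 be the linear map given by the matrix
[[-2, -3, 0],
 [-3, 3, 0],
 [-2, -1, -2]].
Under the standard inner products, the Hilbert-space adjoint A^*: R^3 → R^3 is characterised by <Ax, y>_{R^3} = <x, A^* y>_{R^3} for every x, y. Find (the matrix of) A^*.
A^* = A^T =
[[-2, -3, -2],
 [-3, 3, -1],
 [0, 0, -2]]

For real matrices with standard dot products, the defining identity <Ax, y> = <x, A^* y> gives (Ax)^T y = x^T (A^*) y, i.e. x^T A^T y = x^T (A^*) y. Since this holds for all x, y, we must have A^* = A^T. Therefore
A^* =
[[-2, -3, -2],
 [-3, 3, -1],
 [0, 0, -2]].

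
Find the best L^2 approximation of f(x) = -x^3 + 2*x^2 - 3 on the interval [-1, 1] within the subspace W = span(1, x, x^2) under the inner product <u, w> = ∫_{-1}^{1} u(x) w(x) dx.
g(x) = 2*x^2 - 3*x/5 - 3

The best approximation g ∈ W is the orthogonal projection of f onto W. Writing g = a_0 + a_1 x + a_2 x^2, the coefficients solve the normal equations G · a = b where
  G_{ij} = <φ_i, φ_j> and b_i = <f, φ_i>, with φ_0 = 1, φ_1 = x, φ_2 = x^2.
G =
  [2, 0, 2/3]
  [0, 2/3, 0]
  [2/3, 0, 2/5],
b = (-14/3, -2/5, -6/5).
Solving gives a_0 = -3, a_1 = -3/5, a_2 = 2, so
  g(x) = 2*x^2 - 3*x/5 - 3.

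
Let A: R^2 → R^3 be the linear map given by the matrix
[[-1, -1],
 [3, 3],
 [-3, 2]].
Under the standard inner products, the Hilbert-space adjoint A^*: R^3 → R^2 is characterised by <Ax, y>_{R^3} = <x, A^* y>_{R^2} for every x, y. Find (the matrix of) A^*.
A^* = A^T =
[[-1, 3, -3],
 [-1, 3, 2]]

For real matrices with standard dot products, the defining identity <Ax, y> = <x, A^* y> gives (Ax)^T y = x^T (A^*) y, i.e. x^T A^T y = x^T (A^*) y. Since this holds for all x, y, we must have A^* = A^T. Therefore
A^* =
[[-1, 3, -3],
 [-1, 3, 2]].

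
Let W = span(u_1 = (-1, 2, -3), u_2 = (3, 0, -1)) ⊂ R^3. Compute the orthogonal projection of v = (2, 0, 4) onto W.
proj_W(v) = (8/5, -2, 14/5)

Set up U = [u_1 | ... | u_2] ∈ R^(3×2). The projector onto W = col(U) is P = U (U^T U)^(-1) U^T.
Compute U^T U =
  [14, 0]
  [0, 10],
and U^T v = (-14, 2).
Solve U^T U · c = U^T v for the coefficients: c = (-1, 1/5). The projection is proj_W(v) = U c.
Check: (v - proj_W(v)) · u_1 = 0  (should be 0).
Check: (v - proj_W(v)) · u_2 = 0  (should be 0).
Result: proj_W(v) = (8/5, -2, 14/5).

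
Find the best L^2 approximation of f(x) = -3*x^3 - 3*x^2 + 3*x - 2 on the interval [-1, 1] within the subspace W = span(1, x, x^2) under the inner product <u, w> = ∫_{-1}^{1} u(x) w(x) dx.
g(x) = -3*x^2 + 6*x/5 - 2

The best approximation g ∈ W is the orthogonal projection of f onto W. Writing g = a_0 + a_1 x + a_2 x^2, the coefficients solve the normal equations G · a = b where
  G_{ij} = <φ_i, φ_j> and b_i = <f, φ_i>, with φ_0 = 1, φ_1 = x, φ_2 = x^2.
G =
  [2, 0, 2/3]
  [0, 2/3, 0]
  [2/3, 0, 2/5],
b = (-6, 4/5, -38/15).
Solving gives a_0 = -2, a_1 = 6/5, a_2 = -3, so
  g(x) = -3*x^2 + 6*x/5 - 2.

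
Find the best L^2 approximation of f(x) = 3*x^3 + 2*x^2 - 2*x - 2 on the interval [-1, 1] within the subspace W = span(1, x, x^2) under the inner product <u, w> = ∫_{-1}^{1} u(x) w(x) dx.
g(x) = 2*x^2 - x/5 - 2

The best approximation g ∈ W is the orthogonal projection of f onto W. Writing g = a_0 + a_1 x + a_2 x^2, the coefficients solve the normal equations G · a = b where
  G_{ij} = <φ_i, φ_j> and b_i = <f, φ_i>, with φ_0 = 1, φ_1 = x, φ_2 = x^2.
G =
  [2, 0, 2/3]
  [0, 2/3, 0]
  [2/3, 0, 2/5],
b = (-8/3, -2/15, -8/15).
Solving gives a_0 = -2, a_1 = -1/5, a_2 = 2, so
  g(x) = 2*x^2 - x/5 - 2.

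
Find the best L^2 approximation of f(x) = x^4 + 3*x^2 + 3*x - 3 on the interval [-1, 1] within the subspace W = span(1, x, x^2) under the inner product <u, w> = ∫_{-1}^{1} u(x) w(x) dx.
g(x) = 27*x^2/7 + 3*x - 108/35

The best approximation g ∈ W is the orthogonal projection of f onto W. Writing g = a_0 + a_1 x + a_2 x^2, the coefficients solve the normal equations G · a = b where
  G_{ij} = <φ_i, φ_j> and b_i = <f, φ_i>, with φ_0 = 1, φ_1 = x, φ_2 = x^2.
G =
  [2, 0, 2/3]
  [0, 2/3, 0]
  [2/3, 0, 2/5],
b = (-18/5, 2, -18/35).
Solving gives a_0 = -108/35, a_1 = 3, a_2 = 27/7, so
  g(x) = 27*x^2/7 + 3*x - 108/35.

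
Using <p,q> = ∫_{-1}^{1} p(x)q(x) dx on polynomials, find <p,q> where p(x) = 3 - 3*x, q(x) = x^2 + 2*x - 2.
<p,q> = -14

Expand the product: p(x)·q(x) = -3*x^3 - 3*x^2 + 12*x - 6.
∫_{-1}^{1} of each monomial x^k gives [2/(k+1) if k even, 0 if k odd]. Integrating term-by-term (or equivalently evaluating the antiderivative F(x) = -3*x^4/4 - x^3 + 6*x^2 - 6*x at the endpoints):
  F(1) − F(−1) = -7/4 − (49/4) = -14.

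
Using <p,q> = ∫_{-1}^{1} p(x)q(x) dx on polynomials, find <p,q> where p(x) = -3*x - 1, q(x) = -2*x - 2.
<p,q> = 8

Expand the product: p(x)·q(x) = 6*x^2 + 8*x + 2.
∫_{-1}^{1} of each monomial x^k gives [2/(k+1) if k even, 0 if k odd]. Integrating term-by-term (or equivalently evaluating the antiderivative F(x) = 2*x^3 + 4*x^2 + 2*x at the endpoints):
  F(1) − F(−1) = 8 − (0) = 8.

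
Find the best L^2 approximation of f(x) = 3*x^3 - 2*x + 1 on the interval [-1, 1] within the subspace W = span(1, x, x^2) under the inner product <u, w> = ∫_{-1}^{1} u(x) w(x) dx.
g(x) = 1 - x/5

The best approximation g ∈ W is the orthogonal projection of f onto W. Writing g = a_0 + a_1 x + a_2 x^2, the coefficients solve the normal equations G · a = b where
  G_{ij} = <φ_i, φ_j> and b_i = <f, φ_i>, with φ_0 = 1, φ_1 = x, φ_2 = x^2.
G =
  [2, 0, 2/3]
  [0, 2/3, 0]
  [2/3, 0, 2/5],
b = (2, -2/15, 2/3).
Solving gives a_0 = 1, a_1 = -1/5, a_2 = 0, so
  g(x) = 1 - x/5.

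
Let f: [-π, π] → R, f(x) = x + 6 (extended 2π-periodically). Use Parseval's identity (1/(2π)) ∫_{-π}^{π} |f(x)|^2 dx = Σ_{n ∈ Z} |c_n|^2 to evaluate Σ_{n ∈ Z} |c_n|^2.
Σ |c_n|^2 = π^2/3 + 36

Expand and integrate term by term over [-π, π]:
  ∫ (x)^2 dx = 1·(2π^3/3); ∫ 2·1·(6)·x dx = 0 (odd integrand); ∫ 6^2 dx = 36·2π.
So (1/(2π)) ∫_{-π}^{π} (x + 6)^2 dx = 1π^2/3 + 36 = π^2/3 + 36.
Parseval ⇒ Σ |c_n|^2 = π^2/3 + 36.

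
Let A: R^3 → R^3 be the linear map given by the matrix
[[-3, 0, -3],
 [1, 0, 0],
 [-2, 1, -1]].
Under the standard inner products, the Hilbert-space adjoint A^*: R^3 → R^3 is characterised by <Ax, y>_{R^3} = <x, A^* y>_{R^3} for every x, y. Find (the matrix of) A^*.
A^* = A^T =
[[-3, 1, -2],
 [0, 0, 1],
 [-3, 0, -1]]

For real matrices with standard dot products, the defining identity <Ax, y> = <x, A^* y> gives (Ax)^T y = x^T (A^*) y, i.e. x^T A^T y = x^T (A^*) y. Since this holds for all x, y, we must have A^* = A^T. Therefore
A^* =
[[-3, 1, -2],
 [0, 0, 1],
 [-3, 0, -1]].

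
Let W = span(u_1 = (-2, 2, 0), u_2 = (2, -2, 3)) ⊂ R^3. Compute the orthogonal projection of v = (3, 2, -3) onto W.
proj_W(v) = (1/2, -1/2, -3)

Set up U = [u_1 | ... | u_2] ∈ R^(3×2). The projector onto W = col(U) is P = U (U^T U)^(-1) U^T.
Compute U^T U =
  [8, -8]
  [-8, 17],
and U^T v = (-2, -7).
Solve U^T U · c = U^T v for the coefficients: c = (-5/4, -1). The projection is proj_W(v) = U c.
Check: (v - proj_W(v)) · u_1 = 0  (should be 0).
Check: (v - proj_W(v)) · u_2 = 0  (should be 0).
Result: proj_W(v) = (1/2, -1/2, -3).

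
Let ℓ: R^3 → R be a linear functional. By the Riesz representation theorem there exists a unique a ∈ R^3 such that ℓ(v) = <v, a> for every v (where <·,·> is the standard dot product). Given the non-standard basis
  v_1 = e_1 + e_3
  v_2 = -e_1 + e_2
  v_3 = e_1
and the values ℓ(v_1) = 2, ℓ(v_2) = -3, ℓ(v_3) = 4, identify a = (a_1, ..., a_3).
a = (4, 1, -2)

Write a = (a_1, ..., a_3) in the standard basis. For each basis vector v_i, ℓ(v_i) = <v_i, a> is a linear equation in the a_j's. Collect the n equations into a matrix system V a = ℓ, where row i of V is v_i (expressed in the standard basis). Since V is invertible (lower-triangular with 1s on the diagonal, up to permutation), solve by back-substitution:
  V =
[[1, 0, 1],
 [-1, 1, 0],
 [1, 0, 0]]
  V a = (2, -3, 4)
Solving gives a = (4, 1, -2).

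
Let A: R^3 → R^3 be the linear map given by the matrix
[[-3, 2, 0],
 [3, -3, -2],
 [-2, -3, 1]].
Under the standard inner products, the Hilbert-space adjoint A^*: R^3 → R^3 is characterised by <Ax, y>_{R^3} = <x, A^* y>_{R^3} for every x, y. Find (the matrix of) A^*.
A^* = A^T =
[[-3, 3, -2],
 [2, -3, -3],
 [0, -2, 1]]

For real matrices with standard dot products, the defining identity <Ax, y> = <x, A^* y> gives (Ax)^T y = x^T (A^*) y, i.e. x^T A^T y = x^T (A^*) y. Since this holds for all x, y, we must have A^* = A^T. Therefore
A^* =
[[-3, 3, -2],
 [2, -3, -3],
 [0, -2, 1]].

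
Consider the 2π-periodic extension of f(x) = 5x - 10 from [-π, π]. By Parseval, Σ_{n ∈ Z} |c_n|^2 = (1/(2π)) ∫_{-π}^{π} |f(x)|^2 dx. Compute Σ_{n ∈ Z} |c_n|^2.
Σ |c_n|^2 = 25π^2/3 + 100

Expand and integrate term by term over [-π, π]:
  ∫ (5x)^2 dx = 25·(2π^3/3); ∫ 2·5·(-10)·x dx = 0 (odd integrand); ∫ (-10)^2 dx = 100·2π.
So (1/(2π)) ∫_{-π}^{π} (5x - 10)^2 dx = 25π^2/3 + 100 = 25π^2/3 + 100.
Parseval ⇒ Σ |c_n|^2 = 25π^2/3 + 100.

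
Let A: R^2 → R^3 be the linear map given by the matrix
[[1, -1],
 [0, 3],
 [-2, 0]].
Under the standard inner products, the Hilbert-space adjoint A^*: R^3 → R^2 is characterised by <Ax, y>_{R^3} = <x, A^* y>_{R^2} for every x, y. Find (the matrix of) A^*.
A^* = A^T =
[[1, 0, -2],
 [-1, 3, 0]]

For real matrices with standard dot products, the defining identity <Ax, y> = <x, A^* y> gives (Ax)^T y = x^T (A^*) y, i.e. x^T A^T y = x^T (A^*) y. Since this holds for all x, y, we must have A^* = A^T. Therefore
A^* =
[[1, 0, -2],
 [-1, 3, 0]].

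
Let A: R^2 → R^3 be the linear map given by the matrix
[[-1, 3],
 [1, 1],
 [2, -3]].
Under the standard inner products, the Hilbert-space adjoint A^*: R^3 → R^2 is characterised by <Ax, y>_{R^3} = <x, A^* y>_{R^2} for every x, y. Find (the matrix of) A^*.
A^* = A^T =
[[-1, 1, 2],
 [3, 1, -3]]

For real matrices with standard dot products, the defining identity <Ax, y> = <x, A^* y> gives (Ax)^T y = x^T (A^*) y, i.e. x^T A^T y = x^T (A^*) y. Since this holds for all x, y, we must have A^* = A^T. Therefore
A^* =
[[-1, 1, 2],
 [3, 1, -3]].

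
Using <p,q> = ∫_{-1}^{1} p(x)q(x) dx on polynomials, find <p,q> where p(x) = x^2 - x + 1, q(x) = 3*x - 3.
<p,q> = -10

Expand the product: p(x)·q(x) = 3*x^3 - 6*x^2 + 6*x - 3.
∫_{-1}^{1} of each monomial x^k gives [2/(k+1) if k even, 0 if k odd]. Integrating term-by-term (or equivalently evaluating the antiderivative F(x) = 3*x^4/4 - 2*x^3 + 3*x^2 - 3*x at the endpoints):
  F(1) − F(−1) = -5/4 − (35/4) = -10.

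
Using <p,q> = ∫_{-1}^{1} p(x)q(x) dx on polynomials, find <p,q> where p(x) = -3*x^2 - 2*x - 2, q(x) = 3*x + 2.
<p,q> = -16

Expand the product: p(x)·q(x) = -9*x^3 - 12*x^2 - 10*x - 4.
∫_{-1}^{1} of each monomial x^k gives [2/(k+1) if k even, 0 if k odd]. Integrating term-by-term (or equivalently evaluating the antiderivative F(x) = -9*x^4/4 - 4*x^3 - 5*x^2 - 4*x at the endpoints):
  F(1) − F(−1) = -61/4 − (3/4) = -16.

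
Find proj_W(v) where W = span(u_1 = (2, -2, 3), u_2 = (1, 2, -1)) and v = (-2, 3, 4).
proj_W(v) = (34/77, -4/77, 26/77)

Set up U = [u_1 | ... | u_2] ∈ R^(3×2). The projector onto W = col(U) is P = U (U^T U)^(-1) U^T.
Compute U^T U =
  [17, -5]
  [-5, 6],
and U^T v = (2, 0).
Solve U^T U · c = U^T v for the coefficients: c = (12/77, 10/77). The projection is proj_W(v) = U c.
Check: (v - proj_W(v)) · u_1 = 0  (should be 0).
Check: (v - proj_W(v)) · u_2 = 0  (should be 0).
Result: proj_W(v) = (34/77, -4/77, 26/77).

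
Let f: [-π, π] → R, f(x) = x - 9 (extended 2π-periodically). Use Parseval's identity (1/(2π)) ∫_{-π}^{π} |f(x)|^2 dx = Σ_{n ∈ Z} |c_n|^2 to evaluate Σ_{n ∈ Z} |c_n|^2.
Σ |c_n|^2 = π^2/3 + 81

Expand and integrate term by term over [-π, π]:
  ∫ (x)^2 dx = 1·(2π^3/3); ∫ 2·1·(-9)·x dx = 0 (odd integrand); ∫ (-9)^2 dx = 81·2π.
So (1/(2π)) ∫_{-π}^{π} (x - 9)^2 dx = 1π^2/3 + 81 = π^2/3 + 81.
Parseval ⇒ Σ |c_n|^2 = π^2/3 + 81.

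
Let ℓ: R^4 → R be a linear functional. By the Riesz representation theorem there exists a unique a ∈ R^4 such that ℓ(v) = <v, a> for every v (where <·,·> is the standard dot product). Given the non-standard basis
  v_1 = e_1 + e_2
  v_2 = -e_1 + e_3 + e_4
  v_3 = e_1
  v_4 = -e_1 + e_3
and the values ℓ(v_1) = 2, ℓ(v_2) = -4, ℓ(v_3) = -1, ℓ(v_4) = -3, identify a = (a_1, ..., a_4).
a = (-1, 3, -4, -1)

Write a = (a_1, ..., a_4) in the standard basis. For each basis vector v_i, ℓ(v_i) = <v_i, a> is a linear equation in the a_j's. Collect the n equations into a matrix system V a = ℓ, where row i of V is v_i (expressed in the standard basis). Since V is invertible (lower-triangular with 1s on the diagonal, up to permutation), solve by back-substitution:
  V =
[[1, 1, 0, 0],
 [-1, 0, 1, 1],
 [1, 0, 0, 0],
 [-1, 0, 1, 0]]
  V a = (2, -4, -1, -3)
Solving gives a = (-1, 3, -4, -1).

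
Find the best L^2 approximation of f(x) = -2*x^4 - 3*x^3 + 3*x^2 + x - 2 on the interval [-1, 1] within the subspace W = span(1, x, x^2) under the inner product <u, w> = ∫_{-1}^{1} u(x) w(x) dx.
g(x) = 9*x^2/7 - 4*x/5 - 64/35

The best approximation g ∈ W is the orthogonal projection of f onto W. Writing g = a_0 + a_1 x + a_2 x^2, the coefficients solve the normal equations G · a = b where
  G_{ij} = <φ_i, φ_j> and b_i = <f, φ_i>, with φ_0 = 1, φ_1 = x, φ_2 = x^2.
G =
  [2, 0, 2/3]
  [0, 2/3, 0]
  [2/3, 0, 2/5],
b = (-14/5, -8/15, -74/105).
Solving gives a_0 = -64/35, a_1 = -4/5, a_2 = 9/7, so
  g(x) = 9*x^2/7 - 4*x/5 - 64/35.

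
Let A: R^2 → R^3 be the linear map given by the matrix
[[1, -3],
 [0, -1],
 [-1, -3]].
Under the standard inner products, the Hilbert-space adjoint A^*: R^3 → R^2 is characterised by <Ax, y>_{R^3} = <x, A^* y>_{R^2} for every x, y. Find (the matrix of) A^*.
A^* = A^T =
[[1, 0, -1],
 [-3, -1, -3]]

For real matrices with standard dot products, the defining identity <Ax, y> = <x, A^* y> gives (Ax)^T y = x^T (A^*) y, i.e. x^T A^T y = x^T (A^*) y. Since this holds for all x, y, we must have A^* = A^T. Therefore
A^* =
[[1, 0, -1],
 [-3, -1, -3]].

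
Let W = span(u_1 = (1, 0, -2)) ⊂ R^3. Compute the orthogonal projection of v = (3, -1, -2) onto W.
proj_W(v) = (7/5, 0, -14/5)

Set up U = [u_1 | ... | u_1] ∈ R^(3×1). The projector onto W = col(U) is P = U (U^T U)^(-1) U^T.
Compute U^T U =
  [5],
and U^T v = (7).
Solve U^T U · c = U^T v for the coefficients: c = (7/5). The projection is proj_W(v) = U c.
Check: (v - proj_W(v)) · u_1 = 0  (should be 0).
Result: proj_W(v) = (7/5, 0, -14/5).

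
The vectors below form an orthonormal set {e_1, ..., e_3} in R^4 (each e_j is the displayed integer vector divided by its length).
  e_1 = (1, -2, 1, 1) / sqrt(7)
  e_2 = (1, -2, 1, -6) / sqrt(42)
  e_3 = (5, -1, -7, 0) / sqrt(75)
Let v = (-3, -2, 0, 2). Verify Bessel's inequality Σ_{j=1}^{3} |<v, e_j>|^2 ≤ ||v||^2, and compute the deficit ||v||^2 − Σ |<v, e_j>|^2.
Σ |<v, e_j>|^2 = 321/50; ||v||^2 = 17; deficit = 529/50

Write each e_j = u_j / sqrt(<u_j, u_j>) where u_j is the displayed integer vector. Then <v, e_j> = <v, u_j> / sqrt(<u_j, u_j>), so |<v, e_j>|^2 = <v, u_j>^2 / <u_j, u_j>.
Coefficients: <v, e_1> = 3/sqrt(7), <v, e_2> = -11/sqrt(42), <v, e_3> = -13/sqrt(75).
Square and sum: Σ |<v, e_j>|^2 = 321/50.
Compute ||v||^2 = v·v = 17.
Deficit = 17 − 321/50 = 529/50 ≥ 0, confirming Bessel's inequality. (The deficit equals ||v − Σ <v,e_j> e_j||^2, the squared distance from v to span{e_j}.)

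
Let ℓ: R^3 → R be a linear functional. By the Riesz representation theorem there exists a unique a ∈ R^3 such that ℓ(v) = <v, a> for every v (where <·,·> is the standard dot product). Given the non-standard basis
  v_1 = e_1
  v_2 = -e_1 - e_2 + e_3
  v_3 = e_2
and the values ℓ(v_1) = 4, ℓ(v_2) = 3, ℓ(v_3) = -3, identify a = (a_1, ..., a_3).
a = (4, -3, 4)

Write a = (a_1, ..., a_3) in the standard basis. For each basis vector v_i, ℓ(v_i) = <v_i, a> is a linear equation in the a_j's. Collect the n equations into a matrix system V a = ℓ, where row i of V is v_i (expressed in the standard basis). Since V is invertible (lower-triangular with 1s on the diagonal, up to permutation), solve by back-substitution:
  V =
[[1, 0, 0],
 [-1, -1, 1],
 [0, 1, 0]]
  V a = (4, 3, -3)
Solving gives a = (4, -3, 4).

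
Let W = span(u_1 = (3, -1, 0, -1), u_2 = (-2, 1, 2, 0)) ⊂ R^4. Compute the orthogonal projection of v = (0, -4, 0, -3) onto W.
proj_W(v) = (19/10, -3/5, 1/5, -7/10)

Set up U = [u_1 | ... | u_2] ∈ R^(4×2). The projector onto W = col(U) is P = U (U^T U)^(-1) U^T.
Compute U^T U =
  [11, -7]
  [-7, 9],
and U^T v = (7, -4).
Solve U^T U · c = U^T v for the coefficients: c = (7/10, 1/10). The projection is proj_W(v) = U c.
Check: (v - proj_W(v)) · u_1 = 0  (should be 0).
Check: (v - proj_W(v)) · u_2 = 0  (should be 0).
Result: proj_W(v) = (19/10, -3/5, 1/5, -7/10).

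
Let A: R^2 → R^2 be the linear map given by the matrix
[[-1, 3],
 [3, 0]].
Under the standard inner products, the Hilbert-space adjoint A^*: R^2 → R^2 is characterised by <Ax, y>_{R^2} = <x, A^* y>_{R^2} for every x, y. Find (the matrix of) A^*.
A^* = A^T =
[[-1, 3],
 [3, 0]]

For real matrices with standard dot products, the defining identity <Ax, y> = <x, A^* y> gives (Ax)^T y = x^T (A^*) y, i.e. x^T A^T y = x^T (A^*) y. Since this holds for all x, y, we must have A^* = A^T. Therefore
A^* =
[[-1, 3],
 [3, 0]].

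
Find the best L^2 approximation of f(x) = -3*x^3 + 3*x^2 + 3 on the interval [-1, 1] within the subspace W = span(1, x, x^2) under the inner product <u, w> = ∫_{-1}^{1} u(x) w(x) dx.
g(x) = 3*x^2 - 9*x/5 + 3

The best approximation g ∈ W is the orthogonal projection of f onto W. Writing g = a_0 + a_1 x + a_2 x^2, the coefficients solve the normal equations G · a = b where
  G_{ij} = <φ_i, φ_j> and b_i = <f, φ_i>, with φ_0 = 1, φ_1 = x, φ_2 = x^2.
G =
  [2, 0, 2/3]
  [0, 2/3, 0]
  [2/3, 0, 2/5],
b = (8, -6/5, 16/5).
Solving gives a_0 = 3, a_1 = -9/5, a_2 = 3, so
  g(x) = 3*x^2 - 9*x/5 + 3.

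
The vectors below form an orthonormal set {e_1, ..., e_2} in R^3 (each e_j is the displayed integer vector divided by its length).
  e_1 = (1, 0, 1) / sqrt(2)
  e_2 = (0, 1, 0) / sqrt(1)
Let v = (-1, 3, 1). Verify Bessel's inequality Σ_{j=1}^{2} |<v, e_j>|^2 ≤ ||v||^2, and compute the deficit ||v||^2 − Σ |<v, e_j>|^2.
Σ |<v, e_j>|^2 = 9; ||v||^2 = 11; deficit = 2

Write each e_j = u_j / sqrt(<u_j, u_j>) where u_j is the displayed integer vector. Then <v, e_j> = <v, u_j> / sqrt(<u_j, u_j>), so |<v, e_j>|^2 = <v, u_j>^2 / <u_j, u_j>.
Coefficients: <v, e_1> = 0/sqrt(2), <v, e_2> = 3/sqrt(1).
Square and sum: Σ |<v, e_j>|^2 = 9.
Compute ||v||^2 = v·v = 11.
Deficit = 11 − 9 = 2 ≥ 0, confirming Bessel's inequality. (The deficit equals ||v − Σ <v,e_j> e_j||^2, the squared distance from v to span{e_j}.)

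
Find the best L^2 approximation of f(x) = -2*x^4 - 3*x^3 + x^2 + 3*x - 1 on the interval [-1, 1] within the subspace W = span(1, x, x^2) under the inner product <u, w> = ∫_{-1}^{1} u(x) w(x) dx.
g(x) = -5*x^2/7 + 6*x/5 - 29/35

The best approximation g ∈ W is the orthogonal projection of f onto W. Writing g = a_0 + a_1 x + a_2 x^2, the coefficients solve the normal equations G · a = b where
  G_{ij} = <φ_i, φ_j> and b_i = <f, φ_i>, with φ_0 = 1, φ_1 = x, φ_2 = x^2.
G =
  [2, 0, 2/3]
  [0, 2/3, 0]
  [2/3, 0, 2/5],
b = (-32/15, 4/5, -88/105).
Solving gives a_0 = -29/35, a_1 = 6/5, a_2 = -5/7, so
  g(x) = -5*x^2/7 + 6*x/5 - 29/35.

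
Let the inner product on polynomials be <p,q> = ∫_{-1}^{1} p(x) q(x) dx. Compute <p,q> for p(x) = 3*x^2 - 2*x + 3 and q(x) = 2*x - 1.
<p,q> = -32/3

Expand the product: p(x)·q(x) = 6*x^3 - 7*x^2 + 8*x - 3.
∫_{-1}^{1} of each monomial x^k gives [2/(k+1) if k even, 0 if k odd]. Integrating term-by-term (or equivalently evaluating the antiderivative F(x) = 3*x^4/2 - 7*x^3/3 + 4*x^2 - 3*x at the endpoints):
  F(1) − F(−1) = 1/6 − (65/6) = -32/3.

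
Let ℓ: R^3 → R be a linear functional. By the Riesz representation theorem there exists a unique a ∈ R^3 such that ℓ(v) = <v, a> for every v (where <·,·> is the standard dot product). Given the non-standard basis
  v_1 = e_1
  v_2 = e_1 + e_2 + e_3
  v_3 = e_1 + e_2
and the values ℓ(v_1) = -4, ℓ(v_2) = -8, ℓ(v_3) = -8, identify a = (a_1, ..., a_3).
a = (-4, -4, 0)

Write a = (a_1, ..., a_3) in the standard basis. For each basis vector v_i, ℓ(v_i) = <v_i, a> is a linear equation in the a_j's. Collect the n equations into a matrix system V a = ℓ, where row i of V is v_i (expressed in the standard basis). Since V is invertible (lower-triangular with 1s on the diagonal, up to permutation), solve by back-substitution:
  V =
[[1, 0, 0],
 [1, 1, 1],
 [1, 1, 0]]
  V a = (-4, -8, -8)
Solving gives a = (-4, -4, 0).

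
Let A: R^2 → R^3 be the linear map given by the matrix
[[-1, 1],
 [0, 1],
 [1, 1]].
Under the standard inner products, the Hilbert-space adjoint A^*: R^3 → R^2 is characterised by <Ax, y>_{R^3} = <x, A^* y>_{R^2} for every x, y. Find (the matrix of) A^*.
A^* = A^T =
[[-1, 0, 1],
 [1, 1, 1]]

For real matrices with standard dot products, the defining identity <Ax, y> = <x, A^* y> gives (Ax)^T y = x^T (A^*) y, i.e. x^T A^T y = x^T (A^*) y. Since this holds for all x, y, we must have A^* = A^T. Therefore
A^* =
[[-1, 0, 1],
 [1, 1, 1]].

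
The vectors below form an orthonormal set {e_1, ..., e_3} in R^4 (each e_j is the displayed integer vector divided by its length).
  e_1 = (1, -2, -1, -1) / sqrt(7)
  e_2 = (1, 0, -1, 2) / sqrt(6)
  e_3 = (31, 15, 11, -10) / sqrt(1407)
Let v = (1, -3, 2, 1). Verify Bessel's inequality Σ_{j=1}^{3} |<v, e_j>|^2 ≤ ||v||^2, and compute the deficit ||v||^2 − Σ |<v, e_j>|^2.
Σ |<v, e_j>|^2 = 329/134; ||v||^2 = 15; deficit = 1681/134

Write each e_j = u_j / sqrt(<u_j, u_j>) where u_j is the displayed integer vector. Then <v, e_j> = <v, u_j> / sqrt(<u_j, u_j>), so |<v, e_j>|^2 = <v, u_j>^2 / <u_j, u_j>.
Coefficients: <v, e_1> = 4/sqrt(7), <v, e_2> = 1/sqrt(6), <v, e_3> = -2/sqrt(1407).
Square and sum: Σ |<v, e_j>|^2 = 329/134.
Compute ||v||^2 = v·v = 15.
Deficit = 15 − 329/134 = 1681/134 ≥ 0, confirming Bessel's inequality. (The deficit equals ||v − Σ <v,e_j> e_j||^2, the squared distance from v to span{e_j}.)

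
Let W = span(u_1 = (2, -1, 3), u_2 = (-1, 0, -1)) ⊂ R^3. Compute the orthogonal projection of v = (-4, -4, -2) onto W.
proj_W(v) = (-14/3, -10/3, -4/3)

Set up U = [u_1 | ... | u_2] ∈ R^(3×2). The projector onto W = col(U) is P = U (U^T U)^(-1) U^T.
Compute U^T U =
  [14, -5]
  [-5, 2],
and U^T v = (-10, 6).
Solve U^T U · c = U^T v for the coefficients: c = (10/3, 34/3). The projection is proj_W(v) = U c.
Check: (v - proj_W(v)) · u_1 = 0  (should be 0).
Check: (v - proj_W(v)) · u_2 = 0  (should be 0).
Result: proj_W(v) = (-14/3, -10/3, -4/3).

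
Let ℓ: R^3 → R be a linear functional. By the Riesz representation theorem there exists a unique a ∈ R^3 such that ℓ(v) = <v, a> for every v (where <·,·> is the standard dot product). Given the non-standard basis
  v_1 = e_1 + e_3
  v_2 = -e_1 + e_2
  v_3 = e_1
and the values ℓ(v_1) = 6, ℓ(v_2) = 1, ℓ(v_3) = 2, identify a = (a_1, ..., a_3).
a = (2, 3, 4)

Write a = (a_1, ..., a_3) in the standard basis. For each basis vector v_i, ℓ(v_i) = <v_i, a> is a linear equation in the a_j's. Collect the n equations into a matrix system V a = ℓ, where row i of V is v_i (expressed in the standard basis). Since V is invertible (lower-triangular with 1s on the diagonal, up to permutation), solve by back-substitution:
  V =
[[1, 0, 1],
 [-1, 1, 0],
 [1, 0, 0]]
  V a = (6, 1, 2)
Solving gives a = (2, 3, 4).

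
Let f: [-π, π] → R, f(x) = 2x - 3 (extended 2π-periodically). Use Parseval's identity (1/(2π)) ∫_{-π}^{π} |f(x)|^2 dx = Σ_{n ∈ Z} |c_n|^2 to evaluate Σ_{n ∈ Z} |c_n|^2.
Σ |c_n|^2 = 4π^2/3 + 9

Expand and integrate term by term over [-π, π]:
  ∫ (2x)^2 dx = 4·(2π^3/3); ∫ 2·2·(-3)·x dx = 0 (odd integrand); ∫ (-3)^2 dx = 9·2π.
So (1/(2π)) ∫_{-π}^{π} (2x - 3)^2 dx = 4π^2/3 + 9 = 4π^2/3 + 9.
Parseval ⇒ Σ |c_n|^2 = 4π^2/3 + 9.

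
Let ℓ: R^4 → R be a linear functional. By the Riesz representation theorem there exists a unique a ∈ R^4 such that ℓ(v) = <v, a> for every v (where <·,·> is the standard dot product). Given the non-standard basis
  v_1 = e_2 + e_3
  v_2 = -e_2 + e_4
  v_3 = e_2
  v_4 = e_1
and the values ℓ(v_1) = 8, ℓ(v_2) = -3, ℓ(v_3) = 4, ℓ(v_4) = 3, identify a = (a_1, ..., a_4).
a = (3, 4, 4, 1)

Write a = (a_1, ..., a_4) in the standard basis. For each basis vector v_i, ℓ(v_i) = <v_i, a> is a linear equation in the a_j's. Collect the n equations into a matrix system V a = ℓ, where row i of V is v_i (expressed in the standard basis). Since V is invertible (lower-triangular with 1s on the diagonal, up to permutation), solve by back-substitution:
  V =
[[0, 1, 1, 0],
 [0, -1, 0, 1],
 [0, 1, 0, 0],
 [1, 0, 0, 0]]
  V a = (8, -3, 4, 3)
Solving gives a = (3, 4, 4, 1).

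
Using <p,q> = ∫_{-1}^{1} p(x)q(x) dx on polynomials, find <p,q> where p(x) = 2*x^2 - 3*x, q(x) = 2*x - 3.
<p,q> = -8

Expand the product: p(x)·q(x) = 4*x^3 - 12*x^2 + 9*x.
∫_{-1}^{1} of each monomial x^k gives [2/(k+1) if k even, 0 if k odd]. Integrating term-by-term (or equivalently evaluating the antiderivative F(x) = x^4 - 4*x^3 + 9*x^2/2 at the endpoints):
  F(1) − F(−1) = 3/2 − (19/2) = -8.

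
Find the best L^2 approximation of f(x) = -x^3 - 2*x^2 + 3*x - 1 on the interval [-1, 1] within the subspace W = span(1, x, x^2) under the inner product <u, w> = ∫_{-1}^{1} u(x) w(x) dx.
g(x) = -2*x^2 + 12*x/5 - 1

The best approximation g ∈ W is the orthogonal projection of f onto W. Writing g = a_0 + a_1 x + a_2 x^2, the coefficients solve the normal equations G · a = b where
  G_{ij} = <φ_i, φ_j> and b_i = <f, φ_i>, with φ_0 = 1, φ_1 = x, φ_2 = x^2.
G =
  [2, 0, 2/3]
  [0, 2/3, 0]
  [2/3, 0, 2/5],
b = (-10/3, 8/5, -22/15).
Solving gives a_0 = -1, a_1 = 12/5, a_2 = -2, so
  g(x) = -2*x^2 + 12*x/5 - 1.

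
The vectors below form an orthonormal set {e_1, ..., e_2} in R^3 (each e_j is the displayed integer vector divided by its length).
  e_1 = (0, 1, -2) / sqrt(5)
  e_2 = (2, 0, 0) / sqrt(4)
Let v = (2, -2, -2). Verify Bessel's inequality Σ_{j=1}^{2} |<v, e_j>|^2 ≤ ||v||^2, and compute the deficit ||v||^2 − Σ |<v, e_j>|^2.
Σ |<v, e_j>|^2 = 24/5; ||v||^2 = 12; deficit = 36/5

Write each e_j = u_j / sqrt(<u_j, u_j>) where u_j is the displayed integer vector. Then <v, e_j> = <v, u_j> / sqrt(<u_j, u_j>), so |<v, e_j>|^2 = <v, u_j>^2 / <u_j, u_j>.
Coefficients: <v, e_1> = 2/sqrt(5), <v, e_2> = 4/sqrt(4).
Square and sum: Σ |<v, e_j>|^2 = 24/5.
Compute ||v||^2 = v·v = 12.
Deficit = 12 − 24/5 = 36/5 ≥ 0, confirming Bessel's inequality. (The deficit equals ||v − Σ <v,e_j> e_j||^2, the squared distance from v to span{e_j}.)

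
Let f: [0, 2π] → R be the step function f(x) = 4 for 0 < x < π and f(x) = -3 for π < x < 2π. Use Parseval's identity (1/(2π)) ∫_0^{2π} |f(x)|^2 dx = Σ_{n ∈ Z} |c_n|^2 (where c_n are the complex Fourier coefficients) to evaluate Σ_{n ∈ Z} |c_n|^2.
Σ |c_n|^2 = 25/2

Parseval equates the L^2 energy of f (normalised by 1/(2π)) with the ℓ^2 sum of its Fourier coefficients: (1/(2π)) ∫_0^{2π} |f|^2 = Σ |c_n|^2.
Compute the left side: (1/(2π)) [∫_0^π 4^2 dx + ∫_π^{2π} (-3)^2 dx] = (1/(2π)) · (16π + 9π) = (16 + 9)/2 = 25/2.
So Σ_{n ∈ Z} |c_n|^2 = 25/2.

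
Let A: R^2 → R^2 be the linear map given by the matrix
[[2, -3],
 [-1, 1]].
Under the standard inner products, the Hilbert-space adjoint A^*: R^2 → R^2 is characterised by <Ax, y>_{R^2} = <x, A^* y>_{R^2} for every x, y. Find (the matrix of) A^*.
A^* = A^T =
[[2, -1],
 [-3, 1]]

For real matrices with standard dot products, the defining identity <Ax, y> = <x, A^* y> gives (Ax)^T y = x^T (A^*) y, i.e. x^T A^T y = x^T (A^*) y. Since this holds for all x, y, we must have A^* = A^T. Therefore
A^* =
[[2, -1],
 [-3, 1]].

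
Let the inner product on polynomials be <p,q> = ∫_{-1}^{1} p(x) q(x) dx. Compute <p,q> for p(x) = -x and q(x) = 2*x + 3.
<p,q> = -4/3

Expand the product: p(x)·q(x) = -2*x^2 - 3*x.
∫_{-1}^{1} of each monomial x^k gives [2/(k+1) if k even, 0 if k odd]. Integrating term-by-term (or equivalently evaluating the antiderivative F(x) = -2*x^3/3 - 3*x^2/2 at the endpoints):
  F(1) − F(−1) = -13/6 − (-5/6) = -4/3.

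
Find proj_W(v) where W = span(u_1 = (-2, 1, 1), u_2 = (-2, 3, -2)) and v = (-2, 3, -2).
proj_W(v) = (-2, 3, -2)

Set up U = [u_1 | ... | u_2] ∈ R^(3×2). The projector onto W = col(U) is P = U (U^T U)^(-1) U^T.
Compute U^T U =
  [6, 5]
  [5, 17],
and U^T v = (5, 17).
Solve U^T U · c = U^T v for the coefficients: c = (0, 1). The projection is proj_W(v) = U c.
Check: (v - proj_W(v)) · u_1 = 0  (should be 0).
Check: (v - proj_W(v)) · u_2 = 0  (should be 0).
Result: proj_W(v) = (-2, 3, -2).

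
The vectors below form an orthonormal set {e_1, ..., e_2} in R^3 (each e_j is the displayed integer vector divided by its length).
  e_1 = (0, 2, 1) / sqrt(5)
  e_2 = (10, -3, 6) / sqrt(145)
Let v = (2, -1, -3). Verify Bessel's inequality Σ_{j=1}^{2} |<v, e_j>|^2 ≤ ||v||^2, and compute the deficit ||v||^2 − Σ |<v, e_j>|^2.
Σ |<v, e_j>|^2 = 150/29; ||v||^2 = 14; deficit = 256/29

Write each e_j = u_j / sqrt(<u_j, u_j>) where u_j is the displayed integer vector. Then <v, e_j> = <v, u_j> / sqrt(<u_j, u_j>), so |<v, e_j>|^2 = <v, u_j>^2 / <u_j, u_j>.
Coefficients: <v, e_1> = -5/sqrt(5), <v, e_2> = 5/sqrt(145).
Square and sum: Σ |<v, e_j>|^2 = 150/29.
Compute ||v||^2 = v·v = 14.
Deficit = 14 − 150/29 = 256/29 ≥ 0, confirming Bessel's inequality. (The deficit equals ||v − Σ <v,e_j> e_j||^2, the squared distance from v to span{e_j}.)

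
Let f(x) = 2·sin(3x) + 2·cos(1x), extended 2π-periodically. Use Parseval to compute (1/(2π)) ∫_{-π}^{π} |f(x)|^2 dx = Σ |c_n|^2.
Σ |c_n|^2 = 4

Expand |f|^2 and use orthogonality of {sin(nx), cos(mx)} on [-π, π]:
  ∫_{-π}^{π} sin(nx)^2 dx = π, ∫ cos(mx)^2 dx = π, and cross terms integrate to 0.
So ∫_{-π}^{π} f(x)^2 dx = 2^2 · π + 2^2 · π = (4 + 4)π.
Divide by 2π: (4 + 4)/2 = 4.
By Parseval, this equals Σ |c_n|^2.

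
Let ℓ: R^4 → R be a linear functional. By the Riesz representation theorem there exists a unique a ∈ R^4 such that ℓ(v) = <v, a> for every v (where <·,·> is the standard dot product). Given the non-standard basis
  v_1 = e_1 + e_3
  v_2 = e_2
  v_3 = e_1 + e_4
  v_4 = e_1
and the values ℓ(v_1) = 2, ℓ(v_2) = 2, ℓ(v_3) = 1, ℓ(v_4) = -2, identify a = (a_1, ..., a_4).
a = (-2, 2, 4, 3)

Write a = (a_1, ..., a_4) in the standard basis. For each basis vector v_i, ℓ(v_i) = <v_i, a> is a linear equation in the a_j's. Collect the n equations into a matrix system V a = ℓ, where row i of V is v_i (expressed in the standard basis). Since V is invertible (lower-triangular with 1s on the diagonal, up to permutation), solve by back-substitution:
  V =
[[1, 0, 1, 0],
 [0, 1, 0, 0],
 [1, 0, 0, 1],
 [1, 0, 0, 0]]
  V a = (2, 2, 1, -2)
Solving gives a = (-2, 2, 4, 3).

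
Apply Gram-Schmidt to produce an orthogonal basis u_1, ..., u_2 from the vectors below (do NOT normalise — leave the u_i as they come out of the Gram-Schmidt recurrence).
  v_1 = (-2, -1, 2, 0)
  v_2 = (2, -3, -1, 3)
Orthogonal basis:
  u_1 = (-2, -1, 2, 0)
  u_2 = (4/3, -10/3, -1/3, 3)

Apply the Gram-Schmidt recurrence
  u_1 = v_1
  u_i = v_i − Σ_{j<i} ((v_i · u_j) / (u_j · u_j)) · u_j.

Step by step this gives:
  u_1 = (-2, -1, 2, 0)
  u_2 = (4/3, -10/3, -1/3, 3)

Orthogonality check:
  u_2 · u_1 = 0 (should be 0)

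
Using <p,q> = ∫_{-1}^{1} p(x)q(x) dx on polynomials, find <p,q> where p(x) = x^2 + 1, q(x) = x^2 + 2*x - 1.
<p,q> = -8/5

Expand the product: p(x)·q(x) = x^4 + 2*x^3 + 2*x - 1.
∫_{-1}^{1} of each monomial x^k gives [2/(k+1) if k even, 0 if k odd]. Integrating term-by-term (or equivalently evaluating the antiderivative F(x) = x^5/5 + x^4/2 + x^2 - x at the endpoints):
  F(1) − F(−1) = 7/10 − (23/10) = -8/5.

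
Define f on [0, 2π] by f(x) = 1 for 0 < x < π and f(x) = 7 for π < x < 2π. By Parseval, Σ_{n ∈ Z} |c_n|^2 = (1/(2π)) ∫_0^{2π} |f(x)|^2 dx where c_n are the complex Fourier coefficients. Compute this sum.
Σ |c_n|^2 = 25

Parseval equates the L^2 energy of f (normalised by 1/(2π)) with the ℓ^2 sum of its Fourier coefficients: (1/(2π)) ∫_0^{2π} |f|^2 = Σ |c_n|^2.
Compute the left side: (1/(2π)) [∫_0^π 1^2 dx + ∫_π^{2π} 7^2 dx] = (1/(2π)) · (1π + 49π) = (1 + 49)/2 = 25.
So Σ_{n ∈ Z} |c_n|^2 = 25.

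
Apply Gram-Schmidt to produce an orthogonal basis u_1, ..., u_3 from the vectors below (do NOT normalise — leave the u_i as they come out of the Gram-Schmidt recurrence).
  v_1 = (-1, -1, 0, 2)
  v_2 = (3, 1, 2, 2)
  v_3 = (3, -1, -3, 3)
Orthogonal basis:
  u_1 = (-1, -1, 0, 2)
  u_2 = (3, 1, 2, 2)
  u_3 = (7/3, -7/9, -35/9, 7/9)

Apply the Gram-Schmidt recurrence
  u_1 = v_1
  u_i = v_i − Σ_{j<i} ((v_i · u_j) / (u_j · u_j)) · u_j.

Step by step this gives:
  u_1 = (-1, -1, 0, 2)
  u_2 = (3, 1, 2, 2)
  u_3 = (7/3, -7/9, -35/9, 7/9)

Orthogonality check:
  u_2 · u_1 = 0 (should be 0)
  u_3 · u_1 = 0 (should be 0)
  u_3 · u_2 = 0 (should be 0)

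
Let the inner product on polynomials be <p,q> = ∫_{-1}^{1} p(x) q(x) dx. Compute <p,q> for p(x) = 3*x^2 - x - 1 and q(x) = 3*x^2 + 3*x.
<p,q> = -2/5

Expand the product: p(x)·q(x) = 9*x^4 + 6*x^3 - 6*x^2 - 3*x.
∫_{-1}^{1} of each monomial x^k gives [2/(k+1) if k even, 0 if k odd]. Integrating term-by-term (or equivalently evaluating the antiderivative F(x) = 9*x^5/5 + 3*x^4/2 - 2*x^3 - 3*x^2/2 at the endpoints):
  F(1) − F(−1) = -1/5 − (1/5) = -2/5.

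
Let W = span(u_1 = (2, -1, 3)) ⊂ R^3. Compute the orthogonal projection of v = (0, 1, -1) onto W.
proj_W(v) = (-4/7, 2/7, -6/7)

Set up U = [u_1 | ... | u_1] ∈ R^(3×1). The projector onto W = col(U) is P = U (U^T U)^(-1) U^T.
Compute U^T U =
  [14],
and U^T v = (-4).
Solve U^T U · c = U^T v for the coefficients: c = (-2/7). The projection is proj_W(v) = U c.
Check: (v - proj_W(v)) · u_1 = 0  (should be 0).
Result: proj_W(v) = (-4/7, 2/7, -6/7).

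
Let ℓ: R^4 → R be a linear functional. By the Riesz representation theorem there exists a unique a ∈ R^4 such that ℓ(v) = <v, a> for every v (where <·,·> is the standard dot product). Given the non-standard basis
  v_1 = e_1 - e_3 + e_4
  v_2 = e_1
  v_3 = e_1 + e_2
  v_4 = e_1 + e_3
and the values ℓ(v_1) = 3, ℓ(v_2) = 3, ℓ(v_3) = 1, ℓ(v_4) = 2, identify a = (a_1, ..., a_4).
a = (3, -2, -1, -1)

Write a = (a_1, ..., a_4) in the standard basis. For each basis vector v_i, ℓ(v_i) = <v_i, a> is a linear equation in the a_j's. Collect the n equations into a matrix system V a = ℓ, where row i of V is v_i (expressed in the standard basis). Since V is invertible (lower-triangular with 1s on the diagonal, up to permutation), solve by back-substitution:
  V =
[[1, 0, -1, 1],
 [1, 0, 0, 0],
 [1, 1, 0, 0],
 [1, 0, 1, 0]]
  V a = (3, 3, 1, 2)
Solving gives a = (3, -2, -1, -1).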